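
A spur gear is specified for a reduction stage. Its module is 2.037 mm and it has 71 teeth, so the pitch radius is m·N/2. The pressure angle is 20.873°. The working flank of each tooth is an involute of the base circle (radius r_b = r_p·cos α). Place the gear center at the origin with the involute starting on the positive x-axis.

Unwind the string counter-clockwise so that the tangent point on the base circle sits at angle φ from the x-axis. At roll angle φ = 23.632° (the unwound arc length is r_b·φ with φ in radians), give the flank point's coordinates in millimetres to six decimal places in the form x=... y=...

x=73.072928 y=1.553622

pitch radius r_p = m·N/2 = 2.037·71/2 = 72.313500
base radius r_b = r_p·cos α = 72.313500·cos 20.873° = 67.567744
roll angle φ = 23.632° = 0.41245621 rad
x = r_b·(cos φ + φ·sin φ) = 67.567744·(0.91613899 + 0.41245621·0.40086076) = 73.072928
y = r_b·(sin φ − φ·cos φ) = 67.567744·(0.40086076 − 0.41245621·0.91613899) = 1.553622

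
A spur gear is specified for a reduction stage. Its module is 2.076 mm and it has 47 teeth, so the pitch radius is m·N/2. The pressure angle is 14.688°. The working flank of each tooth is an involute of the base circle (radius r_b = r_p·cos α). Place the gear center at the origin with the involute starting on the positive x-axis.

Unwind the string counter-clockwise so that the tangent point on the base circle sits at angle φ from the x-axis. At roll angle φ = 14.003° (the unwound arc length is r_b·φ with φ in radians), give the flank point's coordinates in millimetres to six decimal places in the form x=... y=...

x=48.580135 y=0.228267

pitch radius r_p = m·N/2 = 2.076·47/2 = 48.786000
base radius r_b = r_p·cos α = 48.786000·cos 14.688° = 47.191716
roll angle φ = 14.003° = 0.24439846 rad
x = r_b·(cos φ + φ·sin φ) = 47.191716·(0.97028306 + 0.24439846·0.24197270) = 48.580135
y = r_b·(sin φ − φ·cos φ) = 47.191716·(0.24197270 − 0.24439846·0.97028306) = 0.228267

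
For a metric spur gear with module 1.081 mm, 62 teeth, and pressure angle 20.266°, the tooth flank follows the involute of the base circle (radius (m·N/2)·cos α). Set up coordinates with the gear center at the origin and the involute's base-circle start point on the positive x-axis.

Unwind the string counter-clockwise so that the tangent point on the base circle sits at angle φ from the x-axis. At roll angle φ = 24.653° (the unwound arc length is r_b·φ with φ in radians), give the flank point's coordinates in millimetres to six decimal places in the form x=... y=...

x=34.213215 y=0.819393

pitch radius r_p = m·N/2 = 1.081·62/2 = 33.511000
base radius r_b = r_p·cos α = 33.511000·cos 20.266° = 31.436490
roll angle φ = 24.653° = 0.43027602 rad
x = r_b·(cos φ + φ·sin φ) = 31.436490·(0.90885065 + 0.43027602·0.41712168) = 34.213215
y = r_b·(sin φ − φ·cos φ) = 31.436490·(0.41712168 − 0.43027602·0.90885065) = 0.819393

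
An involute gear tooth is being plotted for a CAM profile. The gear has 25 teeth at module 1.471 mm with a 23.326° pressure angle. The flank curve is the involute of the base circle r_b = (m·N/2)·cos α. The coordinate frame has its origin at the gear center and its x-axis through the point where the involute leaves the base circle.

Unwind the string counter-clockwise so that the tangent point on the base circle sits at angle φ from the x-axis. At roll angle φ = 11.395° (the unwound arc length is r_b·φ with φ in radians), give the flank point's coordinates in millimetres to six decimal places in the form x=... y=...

x=17.215258 y=0.044099

pitch radius r_p = m·N/2 = 1.471·25/2 = 18.387500
base radius r_b = r_p·cos α = 18.387500·cos 23.326° = 16.884631
roll angle φ = 11.395° = 0.19888027 rad
x = r_b·(cos φ + φ·sin φ) = 16.884631·(0.98028842 + 0.19888027·0.19757179) = 17.215258
y = r_b·(sin φ − φ·cos φ) = 16.884631·(0.19757179 − 0.19888027·0.98028842) = 0.044099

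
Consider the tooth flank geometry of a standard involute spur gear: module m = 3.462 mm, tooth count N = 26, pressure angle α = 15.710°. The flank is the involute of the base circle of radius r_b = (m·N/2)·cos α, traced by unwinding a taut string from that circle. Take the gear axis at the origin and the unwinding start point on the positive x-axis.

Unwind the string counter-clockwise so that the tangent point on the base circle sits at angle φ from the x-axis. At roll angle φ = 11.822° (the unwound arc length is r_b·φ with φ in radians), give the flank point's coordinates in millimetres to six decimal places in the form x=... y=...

x=44.237224 y=0.126319

pitch radius r_p = m·N/2 = 3.462·26/2 = 45.006000
base radius r_b = r_p·cos α = 45.006000·cos 15.710° = 43.324779
roll angle φ = 11.822° = 0.20633282 rad
x = r_b·(cos φ + φ·sin φ) = 43.324779·(0.97878880 + 0.20633282·0.20487189) = 44.237224
y = r_b·(sin φ − φ·cos φ) = 43.324779·(0.20487189 − 0.20633282·0.97878880) = 0.126319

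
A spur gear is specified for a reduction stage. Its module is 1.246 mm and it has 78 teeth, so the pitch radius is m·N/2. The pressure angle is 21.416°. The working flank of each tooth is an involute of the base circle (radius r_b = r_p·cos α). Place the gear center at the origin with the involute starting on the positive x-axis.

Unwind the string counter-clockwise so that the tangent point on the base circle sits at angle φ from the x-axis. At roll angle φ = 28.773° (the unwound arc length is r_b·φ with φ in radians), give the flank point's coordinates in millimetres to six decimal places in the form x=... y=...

pitch radius r_p = m·N/2 = 1.246·78/2 = 48.594000
base radius r_b = r_p·cos α = 48.594000·cos 21.416° = 45.238773
roll angle φ = 28.773° = 0.50218359 rad
x = r_b·(cos φ + φ·sin φ) = 45.238773·(0.87653360 + 0.50218359·0.48134067) = 50.588484
y = r_b·(sin φ − φ·cos φ) = 45.238773·(0.48134067 − 0.50218359·0.87653360) = 1.862023

x=50.588484 y=1.862023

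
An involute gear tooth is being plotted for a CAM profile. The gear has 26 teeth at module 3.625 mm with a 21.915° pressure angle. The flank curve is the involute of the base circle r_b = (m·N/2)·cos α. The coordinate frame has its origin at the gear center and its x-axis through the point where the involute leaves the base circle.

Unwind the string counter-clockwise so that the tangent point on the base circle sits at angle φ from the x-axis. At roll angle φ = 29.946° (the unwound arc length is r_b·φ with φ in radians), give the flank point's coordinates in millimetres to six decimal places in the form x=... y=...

pitch radius r_p = m·N/2 = 3.625·26/2 = 47.125000
base radius r_b = r_p·cos α = 47.125000·cos 21.915° = 43.719680
roll angle φ = 29.946° = 0.52265630 rad
x = r_b·(cos φ + φ·sin φ) = 43.719680·(0.86649626 + 0.52265630·0.49918357) = 49.289467
y = r_b·(sin φ − φ·cos φ) = 43.719680·(0.49918357 − 0.52265630·0.86649626) = 2.024389

x=49.289467 y=2.024389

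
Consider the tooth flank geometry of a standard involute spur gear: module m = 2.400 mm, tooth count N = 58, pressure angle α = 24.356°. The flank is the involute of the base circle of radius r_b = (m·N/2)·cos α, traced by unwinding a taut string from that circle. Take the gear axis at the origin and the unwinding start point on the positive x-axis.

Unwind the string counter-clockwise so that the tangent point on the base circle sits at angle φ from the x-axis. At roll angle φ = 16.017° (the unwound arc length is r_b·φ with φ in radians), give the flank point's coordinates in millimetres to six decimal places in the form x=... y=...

x=65.834959 y=0.458126

pitch radius r_p = m·N/2 = 2.400·58/2 = 69.600000
base radius r_b = r_p·cos α = 69.600000·cos 24.356° = 63.405644
roll angle φ = 16.017° = 0.27954939 rad
x = r_b·(cos φ + φ·sin φ) = 63.405644·(0.96117987 + 0.27954939·0.27592256) = 65.834959
y = r_b·(sin φ − φ·cos φ) = 63.405644·(0.27592256 − 0.27954939·0.96117987) = 0.458126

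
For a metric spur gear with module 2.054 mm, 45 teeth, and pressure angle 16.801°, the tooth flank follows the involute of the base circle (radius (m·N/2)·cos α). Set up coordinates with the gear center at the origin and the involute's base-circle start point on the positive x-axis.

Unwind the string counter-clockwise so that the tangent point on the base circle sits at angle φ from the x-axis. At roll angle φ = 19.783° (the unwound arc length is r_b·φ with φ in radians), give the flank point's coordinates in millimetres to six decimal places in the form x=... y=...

pitch radius r_p = m·N/2 = 2.054·45/2 = 46.215000
base radius r_b = r_p·cos α = 46.215000·cos 16.801° = 44.242287
roll angle φ = 19.783° = 0.34527849 rad
x = r_b·(cos φ + φ·sin φ) = 44.242287·(0.94098123 + 0.34527849·0.33845874) = 46.801427
y = r_b·(sin φ − φ·cos φ) = 44.242287·(0.33845874 − 0.34527849·0.94098123) = 0.599844

x=46.801427 y=0.599844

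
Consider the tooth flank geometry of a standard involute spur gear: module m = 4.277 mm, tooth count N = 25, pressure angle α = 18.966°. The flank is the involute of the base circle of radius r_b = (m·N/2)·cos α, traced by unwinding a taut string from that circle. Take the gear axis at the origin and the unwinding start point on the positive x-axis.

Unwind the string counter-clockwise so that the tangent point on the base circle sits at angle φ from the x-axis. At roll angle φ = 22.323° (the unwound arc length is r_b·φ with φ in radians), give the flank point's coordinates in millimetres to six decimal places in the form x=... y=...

pitch radius r_p = m·N/2 = 4.277·25/2 = 53.462500
base radius r_b = r_p·cos α = 53.462500·cos 18.966° = 50.560107
roll angle φ = 22.323° = 0.38960985 rad
x = r_b·(cos φ + φ·sin φ) = 50.560107·(0.92505732 + 0.38960985·0.37982753) = 54.253111
y = r_b·(sin φ − φ·cos φ) = 50.560107·(0.37982753 − 0.38960985·0.92505732) = 0.981680

x=54.253111 y=0.981680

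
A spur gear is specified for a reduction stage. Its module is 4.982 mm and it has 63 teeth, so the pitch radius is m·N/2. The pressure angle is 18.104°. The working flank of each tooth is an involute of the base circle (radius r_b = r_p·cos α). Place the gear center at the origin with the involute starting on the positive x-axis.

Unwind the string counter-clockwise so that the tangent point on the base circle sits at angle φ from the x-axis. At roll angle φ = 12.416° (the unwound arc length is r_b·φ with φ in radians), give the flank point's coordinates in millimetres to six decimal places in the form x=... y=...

pitch radius r_p = m·N/2 = 4.982·63/2 = 156.933000
base radius r_b = r_p·cos α = 156.933000·cos 18.104° = 149.163881
roll angle φ = 12.416° = 0.21670008 rad
x = r_b·(cos φ + φ·sin φ) = 149.163881·(0.97661227 + 0.21670008·0.21500806) = 152.625160
y = r_b·(sin φ − φ·cos φ) = 149.163881·(0.21500806 − 0.21670008·0.97661227) = 0.503592

x=152.625160 y=0.503592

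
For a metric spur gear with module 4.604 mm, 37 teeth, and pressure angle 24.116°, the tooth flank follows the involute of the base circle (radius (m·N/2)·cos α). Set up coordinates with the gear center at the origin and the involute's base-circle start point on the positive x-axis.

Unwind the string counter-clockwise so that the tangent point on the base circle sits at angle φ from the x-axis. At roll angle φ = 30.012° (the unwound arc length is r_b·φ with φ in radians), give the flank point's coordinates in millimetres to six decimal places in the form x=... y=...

x=87.684509 y=3.623075

pitch radius r_p = m·N/2 = 4.604·37/2 = 85.174000
base radius r_b = r_p·cos α = 85.174000·cos 24.116° = 77.740023
roll angle φ = 30.012° = 0.52380822 rad
x = r_b·(cos φ + φ·sin φ) = 77.740023·(0.86592067 + 0.52380822·0.50018137) = 87.684509
y = r_b·(sin φ − φ·cos φ) = 77.740023·(0.50018137 − 0.52380822·0.86592067) = 3.623075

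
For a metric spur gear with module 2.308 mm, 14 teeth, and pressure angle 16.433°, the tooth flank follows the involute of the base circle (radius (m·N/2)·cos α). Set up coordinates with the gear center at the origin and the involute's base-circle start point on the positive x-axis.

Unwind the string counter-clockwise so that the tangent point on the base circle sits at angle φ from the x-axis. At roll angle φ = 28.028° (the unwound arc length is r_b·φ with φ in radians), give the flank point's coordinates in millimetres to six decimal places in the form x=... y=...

x=17.240679 y=0.590309

pitch radius r_p = m·N/2 = 2.308·14/2 = 16.156000
base radius r_b = r_p·cos α = 16.156000·cos 16.433° = 15.496047
roll angle φ = 28.028° = 0.48918088 rad
x = r_b·(cos φ + φ·sin φ) = 15.496047·(0.88271806 + 0.48918088·0.46990300) = 17.240679
y = r_b·(sin φ − φ·cos φ) = 15.496047·(0.46990300 − 0.48918088·0.88271806) = 0.590309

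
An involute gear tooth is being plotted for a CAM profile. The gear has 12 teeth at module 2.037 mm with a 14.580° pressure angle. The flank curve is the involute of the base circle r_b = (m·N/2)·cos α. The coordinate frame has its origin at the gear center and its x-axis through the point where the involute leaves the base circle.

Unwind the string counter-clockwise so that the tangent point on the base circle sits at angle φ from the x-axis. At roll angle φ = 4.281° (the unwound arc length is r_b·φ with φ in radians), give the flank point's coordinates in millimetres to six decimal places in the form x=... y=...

x=11.861387 y=0.001644

pitch radius r_p = m·N/2 = 2.037·12/2 = 12.222000
base radius r_b = r_p·cos α = 12.222000·cos 14.580° = 11.828416
roll angle φ = 4.281° = 0.07471755 rad
x = r_b·(cos φ + φ·sin φ) = 11.828416·(0.99720994 + 0.07471755·0.07464804) = 11.861387
y = r_b·(sin φ − φ·cos φ) = 11.828416·(0.07464804 − 0.07471755·0.99720994) = 0.001644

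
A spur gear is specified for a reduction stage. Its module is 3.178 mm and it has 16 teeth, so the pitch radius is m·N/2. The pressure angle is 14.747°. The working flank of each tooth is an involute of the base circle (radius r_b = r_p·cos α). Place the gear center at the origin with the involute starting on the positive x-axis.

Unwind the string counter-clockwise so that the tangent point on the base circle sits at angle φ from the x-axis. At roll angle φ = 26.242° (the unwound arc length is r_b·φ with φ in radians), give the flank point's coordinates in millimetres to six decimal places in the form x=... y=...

pitch radius r_p = m·N/2 = 3.178·16/2 = 25.424000
base radius r_b = r_p·cos α = 25.424000·cos 14.747° = 24.586515
roll angle φ = 26.242° = 0.45800930 rad
x = r_b·(cos φ + φ·sin φ) = 24.586515·(0.89693449 + 0.45800930·0.44216346) = 27.031631
y = r_b·(sin φ − φ·cos φ) = 24.586515·(0.44216346 − 0.45800930·0.89693449) = 0.771011

x=27.031631 y=0.771011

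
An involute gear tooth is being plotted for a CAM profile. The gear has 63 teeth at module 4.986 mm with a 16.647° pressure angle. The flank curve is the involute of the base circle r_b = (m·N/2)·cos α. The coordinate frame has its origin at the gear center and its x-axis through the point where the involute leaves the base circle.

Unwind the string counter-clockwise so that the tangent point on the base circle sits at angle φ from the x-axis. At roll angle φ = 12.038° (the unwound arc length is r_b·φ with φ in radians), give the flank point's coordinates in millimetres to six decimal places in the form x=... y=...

x=153.761015 y=0.463152

pitch radius r_p = m·N/2 = 4.986·63/2 = 157.059000
base radius r_b = r_p·cos α = 157.059000·cos 16.647° = 150.476328
roll angle φ = 12.038° = 0.21010274 rad
x = r_b·(cos φ + φ·sin φ) = 150.476328·(0.97800949 + 0.21010274·0.20856038) = 153.761015
y = r_b·(sin φ − φ·cos φ) = 150.476328·(0.20856038 − 0.21010274·0.97800949) = 0.463152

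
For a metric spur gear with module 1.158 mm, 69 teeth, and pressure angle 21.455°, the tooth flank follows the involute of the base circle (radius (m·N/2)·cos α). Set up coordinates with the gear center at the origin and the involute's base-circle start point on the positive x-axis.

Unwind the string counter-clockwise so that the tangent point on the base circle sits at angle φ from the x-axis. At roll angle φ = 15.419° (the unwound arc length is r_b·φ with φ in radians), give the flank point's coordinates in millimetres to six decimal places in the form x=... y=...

x=38.504730 y=0.239812

pitch radius r_p = m·N/2 = 1.158·69/2 = 39.951000
base radius r_b = r_p·cos α = 39.951000·cos 21.455° = 37.182601
roll angle φ = 15.419° = 0.26911232 rad
x = r_b·(cos φ + φ·sin φ) = 37.182601·(0.96400729 + 0.26911232·0.26587581) = 38.504730
y = r_b·(sin φ − φ·cos φ) = 37.182601·(0.26587581 − 0.26911232·0.96400729) = 0.239812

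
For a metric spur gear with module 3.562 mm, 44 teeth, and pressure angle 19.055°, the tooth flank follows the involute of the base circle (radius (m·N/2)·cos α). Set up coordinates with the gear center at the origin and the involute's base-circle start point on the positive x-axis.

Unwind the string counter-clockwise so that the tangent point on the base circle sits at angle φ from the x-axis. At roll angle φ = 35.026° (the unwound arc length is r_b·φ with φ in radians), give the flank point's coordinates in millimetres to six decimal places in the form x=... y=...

pitch radius r_p = m·N/2 = 3.562·44/2 = 78.364000
base radius r_b = r_p·cos α = 78.364000·cos 19.055° = 74.070093
roll angle φ = 35.026° = 0.61131902 rad
x = r_b·(cos φ + φ·sin φ) = 74.070093·(0.81889168 + 0.61131902·0.57394810) = 86.644015
y = r_b·(sin φ − φ·cos φ) = 74.070093·(0.57394810 − 0.61131902·0.81889168) = 5.432599

x=86.644015 y=5.432599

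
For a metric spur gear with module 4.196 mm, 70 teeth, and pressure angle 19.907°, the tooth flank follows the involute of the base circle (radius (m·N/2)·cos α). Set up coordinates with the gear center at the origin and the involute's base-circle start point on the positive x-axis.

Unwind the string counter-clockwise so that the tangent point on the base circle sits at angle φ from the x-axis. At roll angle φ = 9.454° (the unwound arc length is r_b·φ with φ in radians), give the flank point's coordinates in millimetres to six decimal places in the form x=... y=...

pitch radius r_p = m·N/2 = 4.196·70/2 = 146.860000
base radius r_b = r_p·cos α = 146.860000·cos 19.907° = 138.084606
roll angle φ = 9.454° = 0.16500343 rad
x = r_b·(cos φ + φ·sin φ) = 138.084606·(0.98641779 + 0.16500343·0.16425571) = 139.951586
y = r_b·(sin φ − φ·cos φ) = 138.084606·(0.16425571 − 0.16500343·0.98641779) = 0.206215

x=139.951586 y=0.206215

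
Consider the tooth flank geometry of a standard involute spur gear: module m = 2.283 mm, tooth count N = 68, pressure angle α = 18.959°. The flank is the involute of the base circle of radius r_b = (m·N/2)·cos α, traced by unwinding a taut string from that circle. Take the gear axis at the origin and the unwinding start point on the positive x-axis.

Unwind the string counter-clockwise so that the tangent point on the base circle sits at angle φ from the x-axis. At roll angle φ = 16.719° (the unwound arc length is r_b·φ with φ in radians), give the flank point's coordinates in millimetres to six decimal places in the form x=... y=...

pitch radius r_p = m·N/2 = 2.283·68/2 = 77.622000
base radius r_b = r_p·cos α = 77.622000·cos 18.959° = 73.411108
roll angle φ = 16.719° = 0.29180160 rad
x = r_b·(cos φ + φ·sin φ) = 73.411108·(0.95772715 + 0.29180160·0.28767813) = 76.470302
y = r_b·(sin φ − φ·cos φ) = 73.411108·(0.28767813 − 0.29180160·0.95772715) = 0.602839

x=76.470302 y=0.602839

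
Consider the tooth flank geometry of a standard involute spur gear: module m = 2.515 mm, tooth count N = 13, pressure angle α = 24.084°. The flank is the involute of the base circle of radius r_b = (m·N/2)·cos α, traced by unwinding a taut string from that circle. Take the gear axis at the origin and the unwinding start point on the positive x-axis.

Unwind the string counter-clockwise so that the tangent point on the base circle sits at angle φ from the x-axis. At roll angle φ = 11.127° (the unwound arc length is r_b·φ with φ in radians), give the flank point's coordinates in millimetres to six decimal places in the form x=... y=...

x=15.203207 y=0.036300

pitch radius r_p = m·N/2 = 2.515·13/2 = 16.347500
base radius r_b = r_p·cos α = 16.347500·cos 24.084° = 14.924420
roll angle φ = 11.127° = 0.19420279 rad
x = r_b·(cos φ + φ·sin φ) = 14.924420·(0.98120183 + 0.19420279·0.19298437) = 15.203207
y = r_b·(sin φ − φ·cos φ) = 14.924420·(0.19298437 − 0.19420279·0.98120183) = 0.036300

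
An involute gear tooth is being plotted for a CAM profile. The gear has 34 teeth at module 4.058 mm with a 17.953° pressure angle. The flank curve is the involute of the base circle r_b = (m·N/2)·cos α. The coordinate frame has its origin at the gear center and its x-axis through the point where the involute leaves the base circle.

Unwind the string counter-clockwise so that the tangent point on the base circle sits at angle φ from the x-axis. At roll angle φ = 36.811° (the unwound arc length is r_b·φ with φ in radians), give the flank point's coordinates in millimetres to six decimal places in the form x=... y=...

x=77.805572 y=5.565358

pitch radius r_p = m·N/2 = 4.058·34/2 = 68.986000
base radius r_b = r_p·cos α = 68.986000·cos 17.953° = 65.627050
roll angle φ = 36.811° = 0.64247315 rad
x = r_b·(cos φ + φ·sin φ) = 65.627050·(0.80061635 + 0.64247315·0.59917732) = 77.805572
y = r_b·(sin φ − φ·cos φ) = 65.627050·(0.59917732 − 0.64247315·0.80061635) = 5.565358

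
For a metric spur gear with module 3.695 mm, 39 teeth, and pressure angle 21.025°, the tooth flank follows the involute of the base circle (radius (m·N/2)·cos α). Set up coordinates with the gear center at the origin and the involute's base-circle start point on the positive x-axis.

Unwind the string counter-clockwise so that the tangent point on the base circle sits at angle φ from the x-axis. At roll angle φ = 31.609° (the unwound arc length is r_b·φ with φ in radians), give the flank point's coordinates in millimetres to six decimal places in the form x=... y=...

pitch radius r_p = m·N/2 = 3.695·39/2 = 72.052500
base radius r_b = r_p·cos α = 72.052500·cos 21.025° = 67.255531
roll angle φ = 31.609° = 0.55168112 rad
x = r_b·(cos φ + φ·sin φ) = 67.255531·(0.85164462 + 0.55168112·0.52411969) = 76.724541
y = r_b·(sin φ − φ·cos φ) = 67.255531·(0.52411969 − 0.55168112·0.85164462) = 3.650861

x=76.724541 y=3.650861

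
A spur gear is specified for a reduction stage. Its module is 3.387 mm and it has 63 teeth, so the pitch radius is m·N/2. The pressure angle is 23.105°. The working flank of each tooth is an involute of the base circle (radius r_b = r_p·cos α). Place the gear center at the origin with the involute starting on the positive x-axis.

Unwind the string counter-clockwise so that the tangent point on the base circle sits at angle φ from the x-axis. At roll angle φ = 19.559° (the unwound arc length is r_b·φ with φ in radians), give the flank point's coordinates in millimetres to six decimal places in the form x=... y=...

pitch radius r_p = m·N/2 = 3.387·63/2 = 106.690500
base radius r_b = r_p·cos α = 106.690500·cos 23.105° = 98.132562
roll angle φ = 19.559° = 0.34136895 rad
x = r_b·(cos φ + φ·sin φ) = 98.132562·(0.94229726 + 0.34136895·0.33477736) = 103.684888
y = r_b·(sin φ − φ·cos φ) = 98.132562·(0.33477736 − 0.34136895·0.94229726) = 1.286159

x=103.684888 y=1.286159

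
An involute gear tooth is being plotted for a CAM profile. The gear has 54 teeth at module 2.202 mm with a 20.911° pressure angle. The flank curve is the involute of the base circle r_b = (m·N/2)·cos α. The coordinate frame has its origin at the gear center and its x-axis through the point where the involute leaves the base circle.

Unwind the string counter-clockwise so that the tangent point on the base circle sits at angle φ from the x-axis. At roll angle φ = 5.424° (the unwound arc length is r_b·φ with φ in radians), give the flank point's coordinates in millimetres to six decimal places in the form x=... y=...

pitch radius r_p = m·N/2 = 2.202·54/2 = 59.454000
base radius r_b = r_p·cos α = 59.454000·cos 20.911° = 55.538120
roll angle φ = 5.424° = 0.09466666 rad
x = r_b·(cos φ + φ·sin φ) = 55.538120·(0.99552246 + 0.09466666·0.09452533) = 55.786423
y = r_b·(sin φ − φ·cos φ) = 55.538120·(0.09452533 − 0.09466666·0.99552246) = 0.015692

x=55.786423 y=0.015692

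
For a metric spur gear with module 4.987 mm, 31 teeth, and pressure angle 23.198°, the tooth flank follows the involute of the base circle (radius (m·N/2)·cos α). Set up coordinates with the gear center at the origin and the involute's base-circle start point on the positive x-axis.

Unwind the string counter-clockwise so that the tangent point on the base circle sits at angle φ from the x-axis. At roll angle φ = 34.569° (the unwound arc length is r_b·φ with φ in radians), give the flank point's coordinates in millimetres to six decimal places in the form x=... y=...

x=82.827267 y=5.014596

pitch radius r_p = m·N/2 = 4.987·31/2 = 77.298500
base radius r_b = r_p·cos α = 77.298500·cos 23.198° = 71.048846
roll angle φ = 34.569° = 0.60334287 rad
x = r_b·(cos φ + φ·sin φ) = 71.048846·(0.82344348 + 0.60334287·0.56739830) = 82.827267
y = r_b·(sin φ − φ·cos φ) = 71.048846·(0.56739830 − 0.60334287·0.82344348) = 5.014596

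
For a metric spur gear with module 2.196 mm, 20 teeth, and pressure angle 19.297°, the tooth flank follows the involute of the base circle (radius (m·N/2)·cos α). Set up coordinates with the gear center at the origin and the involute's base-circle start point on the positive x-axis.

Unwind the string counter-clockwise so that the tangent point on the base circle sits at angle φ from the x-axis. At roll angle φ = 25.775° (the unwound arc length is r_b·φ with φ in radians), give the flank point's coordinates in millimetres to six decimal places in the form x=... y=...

pitch radius r_p = m·N/2 = 2.196·20/2 = 21.960000
base radius r_b = r_p·cos α = 21.960000·cos 19.297° = 20.726249
roll angle φ = 25.775° = 0.44985861 rad
x = r_b·(cos φ + φ·sin φ) = 20.726249·(0.90050859 + 0.44985861·0.43483822) = 22.718545
y = r_b·(sin φ − φ·cos φ) = 20.726249·(0.43483822 − 0.44985861·0.90050859) = 0.616330

x=22.718545 y=0.616330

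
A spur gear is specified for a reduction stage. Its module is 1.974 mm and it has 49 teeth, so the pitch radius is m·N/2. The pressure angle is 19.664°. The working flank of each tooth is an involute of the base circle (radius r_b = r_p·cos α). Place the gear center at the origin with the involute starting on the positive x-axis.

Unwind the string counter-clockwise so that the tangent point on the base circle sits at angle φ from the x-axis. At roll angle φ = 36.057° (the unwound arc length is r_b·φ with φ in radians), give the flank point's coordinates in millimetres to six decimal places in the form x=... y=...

x=53.687375 y=3.635793

pitch radius r_p = m·N/2 = 1.974·49/2 = 48.363000
base radius r_b = r_p·cos α = 48.363000·cos 19.664° = 45.542574
roll angle φ = 36.057° = 0.62931337 rad
x = r_b·(cos φ + φ·sin φ) = 45.542574·(0.80843184 + 0.62931337·0.58858980) = 53.687375
y = r_b·(sin φ − φ·cos φ) = 45.542574·(0.58858980 − 0.62931337·0.80843184) = 3.635793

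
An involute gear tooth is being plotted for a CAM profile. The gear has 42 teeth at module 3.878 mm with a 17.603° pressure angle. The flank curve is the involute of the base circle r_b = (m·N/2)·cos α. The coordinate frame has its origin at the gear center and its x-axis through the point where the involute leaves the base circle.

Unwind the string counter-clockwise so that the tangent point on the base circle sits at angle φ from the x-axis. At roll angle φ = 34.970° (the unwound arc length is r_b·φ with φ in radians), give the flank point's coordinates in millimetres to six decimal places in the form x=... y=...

x=90.764023 y=5.666725

pitch radius r_p = m·N/2 = 3.878·42/2 = 81.438000
base radius r_b = r_p·cos α = 81.438000·cos 17.603° = 77.624652
roll angle φ = 34.970° = 0.61034164 rad
x = r_b·(cos φ + φ·sin φ) = 77.624652·(0.81945226 + 0.61034164·0.57314745) = 90.764023
y = r_b·(sin φ − φ·cos φ) = 77.624652·(0.57314745 − 0.61034164·0.81945226) = 5.666725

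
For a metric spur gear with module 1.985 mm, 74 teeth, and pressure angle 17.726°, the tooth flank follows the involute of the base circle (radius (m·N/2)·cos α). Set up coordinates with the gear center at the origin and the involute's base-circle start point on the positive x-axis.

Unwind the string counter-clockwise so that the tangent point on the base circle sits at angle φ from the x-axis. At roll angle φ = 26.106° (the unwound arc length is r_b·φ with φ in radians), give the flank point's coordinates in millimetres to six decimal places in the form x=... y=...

pitch radius r_p = m·N/2 = 1.985·74/2 = 73.445000
base radius r_b = r_p·cos α = 73.445000·cos 17.726° = 69.958082
roll angle φ = 26.106° = 0.45563565 rad
x = r_b·(cos φ + φ·sin φ) = 69.958082·(0.89798150 + 0.45563565·0.44003321) = 76.847297
y = r_b·(sin φ − φ·cos φ) = 69.958082·(0.44003321 − 0.45563565·0.89798150) = 2.160363

x=76.847297 y=2.160363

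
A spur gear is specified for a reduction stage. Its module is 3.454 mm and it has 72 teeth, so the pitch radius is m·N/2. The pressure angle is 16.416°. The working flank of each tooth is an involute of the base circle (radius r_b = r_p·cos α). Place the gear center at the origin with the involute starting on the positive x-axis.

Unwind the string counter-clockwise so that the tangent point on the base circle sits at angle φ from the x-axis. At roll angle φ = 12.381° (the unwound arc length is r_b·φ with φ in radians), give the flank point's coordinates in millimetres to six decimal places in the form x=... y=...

pitch radius r_p = m·N/2 = 3.454·72/2 = 124.344000
base radius r_b = r_p·cos α = 124.344000·cos 16.416° = 119.275128
roll angle φ = 12.381° = 0.21608921 rad
x = r_b·(cos φ + φ·sin φ) = 119.275128·(0.97674343 + 0.21608921·0.21441144) = 122.027454
y = r_b·(sin φ − φ·cos φ) = 119.275128·(0.21441144 − 0.21608921·0.97674343) = 0.399299

x=122.027454 y=0.399299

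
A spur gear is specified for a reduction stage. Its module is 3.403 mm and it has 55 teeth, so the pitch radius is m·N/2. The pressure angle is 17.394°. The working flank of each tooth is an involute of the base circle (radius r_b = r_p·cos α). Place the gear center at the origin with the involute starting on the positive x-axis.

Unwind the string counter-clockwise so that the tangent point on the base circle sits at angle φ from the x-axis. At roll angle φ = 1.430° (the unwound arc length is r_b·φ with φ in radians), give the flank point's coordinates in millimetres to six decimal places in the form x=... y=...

x=89.330935 y=0.000463

pitch radius r_p = m·N/2 = 3.403·55/2 = 93.582500
base radius r_b = r_p·cos α = 93.582500·cos 17.394° = 89.303126
roll angle φ = 1.430° = 0.02495821 rad
x = r_b·(cos φ + φ·sin φ) = 89.303126·(0.99968856 + 0.02495821·0.02495562) = 89.330935
y = r_b·(sin φ − φ·cos φ) = 89.303126·(0.02495562 − 0.02495821·0.99968856) = 0.000463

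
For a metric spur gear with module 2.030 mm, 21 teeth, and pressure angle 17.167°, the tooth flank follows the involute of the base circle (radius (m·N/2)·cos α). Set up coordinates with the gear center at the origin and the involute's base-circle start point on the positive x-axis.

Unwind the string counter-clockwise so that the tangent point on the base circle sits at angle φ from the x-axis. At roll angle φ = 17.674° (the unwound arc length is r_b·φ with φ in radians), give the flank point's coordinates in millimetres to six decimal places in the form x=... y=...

x=21.311376 y=0.197365

pitch radius r_p = m·N/2 = 2.030·21/2 = 21.315000
base radius r_b = r_p·cos α = 21.315000·cos 17.167° = 20.365385
roll angle φ = 17.674° = 0.30846949 rad
x = r_b·(cos φ + φ·sin φ) = 20.365385·(0.95279935 + 0.30846949·0.30360073) = 21.311376
y = r_b·(sin φ − φ·cos φ) = 20.365385·(0.30360073 − 0.30846949·0.95279935) = 0.197365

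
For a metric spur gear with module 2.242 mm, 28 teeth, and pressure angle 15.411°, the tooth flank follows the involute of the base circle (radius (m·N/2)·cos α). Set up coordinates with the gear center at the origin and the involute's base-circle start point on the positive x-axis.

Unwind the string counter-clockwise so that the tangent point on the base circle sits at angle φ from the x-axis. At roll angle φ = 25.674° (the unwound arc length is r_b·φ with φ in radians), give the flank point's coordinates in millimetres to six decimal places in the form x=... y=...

x=33.146517 y=0.889420

pitch radius r_p = m·N/2 = 2.242·28/2 = 31.388000
base radius r_b = r_p·cos α = 31.388000·cos 15.411° = 30.259426
roll angle φ = 25.674° = 0.44809583 rad
x = r_b·(cos φ + φ·sin φ) = 30.259426·(0.90127372 + 0.44809583·0.43325014) = 33.146517
y = r_b·(sin φ − φ·cos φ) = 30.259426·(0.43325014 − 0.44809583·0.90127372) = 0.889420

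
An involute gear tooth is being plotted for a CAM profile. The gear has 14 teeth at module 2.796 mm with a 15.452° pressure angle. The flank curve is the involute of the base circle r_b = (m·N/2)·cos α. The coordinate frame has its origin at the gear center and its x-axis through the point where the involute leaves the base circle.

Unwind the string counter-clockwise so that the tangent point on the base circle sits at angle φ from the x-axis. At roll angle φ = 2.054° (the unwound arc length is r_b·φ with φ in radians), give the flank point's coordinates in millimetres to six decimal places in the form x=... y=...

x=18.876668 y=0.000290

pitch radius r_p = m·N/2 = 2.796·14/2 = 19.572000
base radius r_b = r_p·cos α = 19.572000·cos 15.452° = 18.864550
roll angle φ = 2.054° = 0.03584906 rad
x = r_b·(cos φ + φ·sin φ) = 18.864550·(0.99935749 + 0.03584906·0.03584138) = 18.876668
y = r_b·(sin φ − φ·cos φ) = 18.864550·(0.03584138 − 0.03584906·0.99935749) = 0.000290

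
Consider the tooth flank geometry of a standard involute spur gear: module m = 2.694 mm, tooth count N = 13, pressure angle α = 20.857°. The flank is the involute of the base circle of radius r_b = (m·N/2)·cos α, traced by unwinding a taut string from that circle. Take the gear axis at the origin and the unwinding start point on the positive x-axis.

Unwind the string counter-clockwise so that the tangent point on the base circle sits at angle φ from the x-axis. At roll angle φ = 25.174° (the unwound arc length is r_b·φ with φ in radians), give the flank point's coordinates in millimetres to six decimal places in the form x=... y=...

pitch radius r_p = m·N/2 = 2.694·13/2 = 17.511000
base radius r_b = r_p·cos α = 17.511000·cos 20.857° = 16.363538
roll angle φ = 25.174° = 0.43936919 rad
x = r_b·(cos φ + φ·sin φ) = 16.363538·(0.90502017 + 0.43936919·0.42536865) = 17.867577
y = r_b·(sin φ − φ·cos φ) = 16.363538·(0.42536865 − 0.43936919·0.90502017) = 0.453772

x=17.867577 y=0.453772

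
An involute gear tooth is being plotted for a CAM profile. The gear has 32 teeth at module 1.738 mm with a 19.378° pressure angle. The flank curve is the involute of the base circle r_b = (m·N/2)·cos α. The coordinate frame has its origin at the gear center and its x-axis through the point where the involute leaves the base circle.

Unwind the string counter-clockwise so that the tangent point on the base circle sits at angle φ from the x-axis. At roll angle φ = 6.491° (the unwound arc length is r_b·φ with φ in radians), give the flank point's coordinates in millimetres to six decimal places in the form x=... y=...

pitch radius r_p = m·N/2 = 1.738·32/2 = 27.808000
base radius r_b = r_p·cos α = 27.808000·cos 19.378° = 26.232680
roll angle φ = 6.491° = 0.11328932 rad
x = r_b·(cos φ + φ·sin φ) = 26.232680·(0.99358963 + 0.11328932·0.11304714) = 26.400482
y = r_b·(sin φ − φ·cos φ) = 26.232680·(0.11304714 − 0.11328932·0.99358963) = 0.012698

x=26.400482 y=0.012698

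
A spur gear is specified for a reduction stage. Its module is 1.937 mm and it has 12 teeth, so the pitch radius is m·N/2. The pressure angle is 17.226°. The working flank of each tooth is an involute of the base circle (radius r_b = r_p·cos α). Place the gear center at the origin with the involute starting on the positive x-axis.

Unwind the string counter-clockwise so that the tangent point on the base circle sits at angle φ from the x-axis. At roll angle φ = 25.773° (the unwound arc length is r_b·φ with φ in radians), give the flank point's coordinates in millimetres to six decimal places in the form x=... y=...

pitch radius r_p = m·N/2 = 1.937·12/2 = 11.622000
base radius r_b = r_p·cos α = 11.622000·cos 17.226° = 11.100684
roll angle φ = 25.773° = 0.44982371 rad
x = r_b·(cos φ + φ·sin φ) = 11.100684·(0.90052377 + 0.44982371·0.43480679) = 12.167573
y = r_b·(sin φ − φ·cos φ) = 11.100684·(0.43480679 − 0.44982371·0.90052377) = 0.330022

x=12.167573 y=0.330022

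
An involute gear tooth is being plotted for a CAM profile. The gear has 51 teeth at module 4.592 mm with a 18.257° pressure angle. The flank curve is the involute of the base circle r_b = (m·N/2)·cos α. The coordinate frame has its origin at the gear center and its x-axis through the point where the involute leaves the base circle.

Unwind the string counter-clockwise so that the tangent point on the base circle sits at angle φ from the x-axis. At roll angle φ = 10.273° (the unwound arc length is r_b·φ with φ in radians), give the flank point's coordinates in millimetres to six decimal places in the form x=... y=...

x=112.974582 y=0.212969

pitch radius r_p = m·N/2 = 4.592·51/2 = 117.096000
base radius r_b = r_p·cos α = 117.096000·cos 18.257° = 111.201488
roll angle φ = 10.273° = 0.17929767 rad
x = r_b·(cos φ + φ·sin φ) = 111.201488·(0.98396919 + 0.17929767·0.17833855) = 112.974582
y = r_b·(sin φ − φ·cos φ) = 111.201488·(0.17833855 − 0.17929767·0.98396919) = 0.212969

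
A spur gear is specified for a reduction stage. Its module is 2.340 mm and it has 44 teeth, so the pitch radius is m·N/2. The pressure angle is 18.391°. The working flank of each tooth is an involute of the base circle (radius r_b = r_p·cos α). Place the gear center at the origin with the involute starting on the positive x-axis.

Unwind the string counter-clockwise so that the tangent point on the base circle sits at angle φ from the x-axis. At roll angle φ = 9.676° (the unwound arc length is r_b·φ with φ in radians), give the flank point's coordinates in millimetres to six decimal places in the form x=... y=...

pitch radius r_p = m·N/2 = 2.340·44/2 = 51.480000
base radius r_b = r_p·cos α = 51.480000·cos 18.391° = 48.850689
roll angle φ = 9.676° = 0.16887806 rad
x = r_b·(cos φ + φ·sin φ) = 48.850689·(0.98577396 + 0.16887806·0.16807647) = 49.542336
y = r_b·(sin φ − φ·cos φ) = 48.850689·(0.16807647 − 0.16887806·0.98577396) = 0.078204

x=49.542336 y=0.078204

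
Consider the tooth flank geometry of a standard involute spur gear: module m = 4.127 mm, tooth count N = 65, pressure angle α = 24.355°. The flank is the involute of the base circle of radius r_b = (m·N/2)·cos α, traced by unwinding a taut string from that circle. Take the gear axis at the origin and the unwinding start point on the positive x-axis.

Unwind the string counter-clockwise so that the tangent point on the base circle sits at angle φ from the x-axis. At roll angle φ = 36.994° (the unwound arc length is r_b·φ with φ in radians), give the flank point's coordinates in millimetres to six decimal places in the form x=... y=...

x=145.067435 y=10.513089

pitch radius r_p = m·N/2 = 4.127·65/2 = 134.127500
base radius r_b = r_p·cos α = 134.127500·cos 24.355° = 122.191203
roll angle φ = 36.994° = 0.64566710 rad
x = r_b·(cos φ + φ·sin φ) = 122.191203·(0.79869853 + 0.64566710·0.60173139) = 145.067435
y = r_b·(sin φ − φ·cos φ) = 122.191203·(0.60173139 − 0.64566710·0.79869853) = 10.513089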